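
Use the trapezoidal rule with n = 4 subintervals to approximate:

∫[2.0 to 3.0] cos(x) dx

f(x) = cos(x)
a = 2.0, b = 3.0, n = 4
h = (b - a)/n = 0.250000

Trapezoidal rule: (h/2)[f(x₀) + 2f(x₁) + 2f(x₂) + ... + f(xₙ)]

x_0 = 2.0000, f(x_0) = -0.416147, coefficient = 1
x_1 = 2.2500, f(x_1) = -0.628174, coefficient = 2
x_2 = 2.5000, f(x_2) = -0.801144, coefficient = 2
x_3 = 2.7500, f(x_3) = -0.924302, coefficient = 2
x_4 = 3.0000, f(x_4) = -0.989992, coefficient = 1

I ≈ (0.250000/2) × -6.113379 = -0.764172
Exact value: -0.768177
Error: 0.004005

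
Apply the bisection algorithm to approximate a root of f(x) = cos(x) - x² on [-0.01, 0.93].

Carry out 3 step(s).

f(x) = cos(x) - x²
Initial interval: [-0.01, 0.93]

Iteration 1:
  c_1 = (-0.010000 + 0.930000)/2 = 0.460000
  f(c_1) = f(0.460000) = 0.684452
  f(a) × f(c) ≥ 0, new interval: [0.460000, 0.930000]
Iteration 2:
  c_2 = (0.460000 + 0.930000)/2 = 0.695000
  f(c_2) = f(0.695000) = 0.285029
  f(a) × f(c) ≥ 0, new interval: [0.695000, 0.930000]
Iteration 3:
  c_3 = (0.695000 + 0.930000)/2 = 0.812500
  f(c_3) = f(0.812500) = 0.027529
  f(a) × f(c) ≥ 0, new interval: [0.812500, 0.930000]

After 3 iteration(s), the approximation is c_3 = 0.812500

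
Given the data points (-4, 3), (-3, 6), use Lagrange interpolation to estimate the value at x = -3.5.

Lagrange interpolation formula:
P(x) = Σ yᵢ × Lᵢ(x)
where Lᵢ(x) = Π_{j≠i} (x - xⱼ)/(xᵢ - xⱼ)

L_0(-3.5) = (-3.5 - (-3))/(-4 - (-3)) = 0.500000
L_1(-3.5) = (-3.5 - (-4))/(-3 - (-4)) = 0.500000

P(-3.5) = 3×L_0(-3.5) + 6×L_1(-3.5)
P(-3.5) = 4.500000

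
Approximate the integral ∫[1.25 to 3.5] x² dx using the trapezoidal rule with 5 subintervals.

f(x) = x²
a = 1.25, b = 3.5, n = 5
h = (b - a)/n = 0.450000

Trapezoidal rule: (h/2)[f(x₀) + 2f(x₁) + 2f(x₂) + ... + f(xₙ)]

x_0 = 1.2500, f(x_0) = 1.562500, coefficient = 1
x_1 = 1.7000, f(x_1) = 2.890000, coefficient = 2
x_2 = 2.1500, f(x_2) = 4.622500, coefficient = 2
x_3 = 2.6000, f(x_3) = 6.760000, coefficient = 2
x_4 = 3.0500, f(x_4) = 9.302500, coefficient = 2
x_5 = 3.5000, f(x_5) = 12.250000, coefficient = 1

I ≈ (0.450000/2) × 60.962500 = 13.716563
Exact value: 13.640625
Error: 0.075938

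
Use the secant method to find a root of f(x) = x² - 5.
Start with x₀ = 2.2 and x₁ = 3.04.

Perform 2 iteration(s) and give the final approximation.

f(x) = x² - 5
x₀ = 2.2, x₁ = 3.04

Secant formula: x_{n+1} = x_n - f(x_n)(x_n - x_{n-1})/(f(x_n) - f(x_{n-1}))

Iteration 1:
  f(2.200000) = -0.160000
  f(3.040000) = 4.241600
  x_2 = 3.040000 - 4.241600×(3.040000 - 2.200000)/(4.241600 - (-0.160000))
       = 2.230534
Iteration 2:
  f(3.040000) = 4.241600
  f(2.230534) = -0.024717
  x_3 = 2.230534 - (-0.024717)×(2.230534 - 3.040000)/(-0.024717 - 4.241600)
       = 2.235224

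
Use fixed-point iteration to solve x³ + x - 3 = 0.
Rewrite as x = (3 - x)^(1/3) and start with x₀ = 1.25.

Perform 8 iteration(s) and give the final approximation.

Equation: x³ + x - 3 = 0
Fixed-point form: x = (3 - x)^(1/3)
x₀ = 1.25

x_1 = g(1.250000) = 1.205071
x_2 = g(1.205071) = 1.215297
x_3 = g(1.215297) = 1.212985
x_4 = g(1.212985) = 1.213508
x_5 = g(1.213508) = 1.213390
x_6 = g(1.213390) = 1.213417
x_7 = g(1.213417) = 1.213411
x_8 = g(1.213411) = 1.213412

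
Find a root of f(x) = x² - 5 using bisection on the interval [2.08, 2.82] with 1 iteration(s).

f(x) = x² - 5
Initial interval: [2.08, 2.82]

Iteration 1:
  c_1 = (2.080000 + 2.820000)/2 = 2.450000
  f(c_1) = f(2.450000) = 1.002500
  f(a) × f(c) < 0, new interval: [2.080000, 2.450000]

After 1 iteration(s), the approximation is c_1 = 2.450000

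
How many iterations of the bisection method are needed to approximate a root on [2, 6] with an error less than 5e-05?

We need (b-a)/2^n ≤ 5e-05
(6 - 2)/2^n ≤ 5e-05
4/2^n ≤ 5e-05
2^n ≥ 80000
n ≥ log₂(80000) = 16.29
n ≥ 17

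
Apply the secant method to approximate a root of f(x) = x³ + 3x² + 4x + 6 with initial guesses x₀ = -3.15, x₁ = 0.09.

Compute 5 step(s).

f(x) = x³ + 3x² + 4x + 6
x₀ = -3.15, x₁ = 0.09

Secant formula: x_{n+1} = x_n - f(x_n)(x_n - x_{n-1})/(f(x_n) - f(x_{n-1}))

Iteration 1:
  f(-3.150000) = -8.088375
  f(0.090000) = 6.385029
  x_2 = 0.090000 - 6.385029×(0.090000 - (-3.150000))/(6.385029 - (-8.088375))
       = -1.339345
Iteration 2:
  f(0.090000) = 6.385029
  f(-1.339345) = 3.621577
  x_3 = -1.339345 - 3.621577×(-1.339345 - 0.090000)/(3.621577 - 6.385029)
       = -3.212541
Iteration 3:
  f(-1.339345) = 3.621577
  f(-3.212541) = -9.043670
  x_4 = -3.212541 - (-9.043670)×(-3.212541 - (-1.339345))/(-9.043670 - 3.621577)
       = -1.874978
Iteration 4:
  f(-3.212541) = -9.043670
  f(-1.874978) = 2.455150
  x_5 = -1.874978 - 2.455150×(-1.874978 - (-3.212541))/(2.455150 - (-9.043670))
       = -2.160565
Iteration 5:
  f(-1.874978) = 2.455150
  f(-2.160565) = 1.276255
  x_6 = -2.160565 - 1.276255×(-2.160565 - (-1.874978))/(1.276255 - 2.455150)
       = -2.469738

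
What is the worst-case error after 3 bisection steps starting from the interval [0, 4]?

Bisection error bound: |error| ≤ (b-a)/2^n
|error| ≤ (4 - 0)/2^3 = 4/2^3
|error| ≤ 0.5000000000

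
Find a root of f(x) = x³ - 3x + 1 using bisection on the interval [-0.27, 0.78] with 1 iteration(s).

f(x) = x³ - 3x + 1
Initial interval: [-0.27, 0.78]

Iteration 1:
  c_1 = (-0.270000 + 0.780000)/2 = 0.255000
  f(c_1) = f(0.255000) = 0.251581
  f(a) × f(c) ≥ 0, new interval: [0.255000, 0.780000]

After 1 iteration(s), the approximation is c_1 = 0.255000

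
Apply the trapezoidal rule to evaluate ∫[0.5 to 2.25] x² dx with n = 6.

f(x) = x²
a = 0.5, b = 2.25, n = 6
h = (b - a)/n = 0.291667

Trapezoidal rule: (h/2)[f(x₀) + 2f(x₁) + 2f(x₂) + ... + f(xₙ)]

x_0 = 0.5000, f(x_0) = 0.250000, coefficient = 1
x_1 = 0.7917, f(x_1) = 0.626736, coefficient = 2
x_2 = 1.0833, f(x_2) = 1.173611, coefficient = 2
x_3 = 1.3750, f(x_3) = 1.890625, coefficient = 2
x_4 = 1.6667, f(x_4) = 2.777778, coefficient = 2
x_5 = 1.9583, f(x_5) = 3.835069, coefficient = 2
x_6 = 2.2500, f(x_6) = 5.062500, coefficient = 1

I ≈ (0.291667/2) × 25.920139 = 3.780020
Exact value: 3.755208
Error: 0.024812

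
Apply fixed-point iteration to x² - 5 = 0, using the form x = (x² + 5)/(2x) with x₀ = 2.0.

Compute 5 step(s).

Equation: x² - 5 = 0
Fixed-point form: x = (x² + 5)/(2x)
x₀ = 2.0

x_1 = g(2.000000) = 2.250000
x_2 = g(2.250000) = 2.236111
x_3 = g(2.236111) = 2.236068
x_4 = g(2.236068) = 2.236068
x_5 = g(2.236068) = 2.236068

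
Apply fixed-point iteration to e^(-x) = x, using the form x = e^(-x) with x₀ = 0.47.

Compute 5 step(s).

Equation: e^(-x) = x
Fixed-point form: x = e^(-x)
x₀ = 0.47

x_1 = g(0.470000) = 0.625002
x_2 = g(0.625002) = 0.535260
x_3 = g(0.535260) = 0.585517
x_4 = g(0.585517) = 0.556818
x_5 = g(0.556818) = 0.573030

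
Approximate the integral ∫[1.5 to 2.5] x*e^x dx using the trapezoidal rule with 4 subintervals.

f(x) = x*e^x
a = 1.5, b = 2.5, n = 4
h = (b - a)/n = 0.250000

Trapezoidal rule: (h/2)[f(x₀) + 2f(x₁) + 2f(x₂) + ... + f(xₙ)]

x_0 = 1.5000, f(x_0) = 6.722534, coefficient = 1
x_1 = 1.7500, f(x_1) = 10.070555, coefficient = 2
x_2 = 2.0000, f(x_2) = 14.778112, coefficient = 2
x_3 = 2.2500, f(x_3) = 21.347406, coefficient = 2
x_4 = 2.5000, f(x_4) = 30.456235, coefficient = 1

I ≈ (0.250000/2) × 129.570914 = 16.196364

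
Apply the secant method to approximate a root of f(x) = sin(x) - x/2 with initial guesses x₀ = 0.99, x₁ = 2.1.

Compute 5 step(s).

f(x) = sin(x) - x/2
x₀ = 0.99, x₁ = 2.1

Secant formula: x_{n+1} = x_n - f(x_n)(x_n - x_{n-1})/(f(x_n) - f(x_{n-1}))

Iteration 1:
  f(0.990000) = 0.341026
  f(2.100000) = -0.186791
  x_2 = 2.100000 - (-0.186791)×(2.100000 - 0.990000)/(-0.186791 - 0.341026)
       = 1.707179
Iteration 2:
  f(2.100000) = -0.186791
  f(1.707179) = 0.137125
  x_3 = 1.707179 - 0.137125×(1.707179 - 2.100000)/(0.137125 - (-0.186791))
       = 1.873474
Iteration 3:
  f(1.707179) = 0.137125
  f(1.873474) = 0.017805
  x_4 = 1.873474 - 0.017805×(1.873474 - 1.707179)/(0.017805 - 0.137125)
       = 1.898288
Iteration 4:
  f(1.873474) = 0.017805
  f(1.898288) = -0.002292
  x_5 = 1.898288 - (-0.002292)×(1.898288 - 1.873474)/(-0.002292 - 0.017805)
       = 1.895458
Iteration 5:
  f(1.898288) = -0.002292
  f(1.895458) = 0.000030
  x_6 = 1.895458 - 0.000030×(1.895458 - 1.898288)/(0.000030 - (-0.002292))
       = 1.895494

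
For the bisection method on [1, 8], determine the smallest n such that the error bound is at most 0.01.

We need (b-a)/2^n ≤ 0.01
(8 - 1)/2^n ≤ 0.01
7/2^n ≤ 0.01
2^n ≥ 700
n ≥ log₂(700) = 9.45
n ≥ 10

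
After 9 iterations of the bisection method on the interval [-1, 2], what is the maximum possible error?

Bisection error bound: |error| ≤ (b-a)/2^n
|error| ≤ (2 - (-1))/2^9 = 3/2^9
|error| ≤ 0.0058593750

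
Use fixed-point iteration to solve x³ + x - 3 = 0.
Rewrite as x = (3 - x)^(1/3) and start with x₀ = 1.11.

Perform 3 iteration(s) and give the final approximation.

Equation: x³ + x - 3 = 0
Fixed-point form: x = (3 - x)^(1/3)
x₀ = 1.11

x_1 = g(1.110000) = 1.236386
x_2 = g(1.236386) = 1.208188
x_3 = g(1.208188) = 1.214593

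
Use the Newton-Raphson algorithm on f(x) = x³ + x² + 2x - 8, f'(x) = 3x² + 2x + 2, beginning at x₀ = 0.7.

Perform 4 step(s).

f(x) = x³ + x² + 2x - 8
f'(x) = 3x² + 2x + 2
x₀ = 0.7

Newton-Raphson formula: x_{n+1} = x_n - f(x_n)/f'(x_n)

Iteration 1:
  f(0.700000) = -5.767000
  f'(0.700000) = 4.870000
  x_1 = 0.700000 - (-5.767000)/4.870000 = 1.884189
Iteration 2:
  f(1.884189) = 6.007733
  f'(1.884189) = 16.418881
  x_2 = 1.884189 - 6.007733/16.418881 = 1.518285
Iteration 3:
  f(1.518285) = 0.841694
  f'(1.518285) = 11.952138
  x_3 = 1.518285 - 0.841694/11.952138 = 1.447863
Iteration 4:
  f(1.447863) = 0.027199
  f'(1.447863) = 11.184648
  x_4 = 1.447863 - 0.027199/11.184648 = 1.445431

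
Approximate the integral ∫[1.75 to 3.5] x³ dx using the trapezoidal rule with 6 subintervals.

f(x) = x³
a = 1.75, b = 3.5, n = 6
h = (b - a)/n = 0.291667

Trapezoidal rule: (h/2)[f(x₀) + 2f(x₁) + 2f(x₂) + ... + f(xₙ)]

x_0 = 1.7500, f(x_0) = 5.359375, coefficient = 1
x_1 = 2.0417, f(x_1) = 8.510489, coefficient = 2
x_2 = 2.3333, f(x_2) = 12.703704, coefficient = 2
x_3 = 2.6250, f(x_3) = 18.087891, coefficient = 2
x_4 = 2.9167, f(x_4) = 24.811921, coefficient = 2
x_5 = 3.2083, f(x_5) = 33.024667, coefficient = 2
x_6 = 3.5000, f(x_6) = 42.875000, coefficient = 1

I ≈ (0.291667/2) × 242.511719 = 35.366292
Exact value: 35.170898
Error: 0.195394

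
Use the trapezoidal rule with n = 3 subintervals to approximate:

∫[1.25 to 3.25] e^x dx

f(x) = e^x
a = 1.25, b = 3.25, n = 3
h = (b - a)/n = 0.666667

Trapezoidal rule: (h/2)[f(x₀) + 2f(x₁) + 2f(x₂) + ... + f(xₙ)]

x_0 = 1.2500, f(x_0) = 3.490343, coefficient = 1
x_1 = 1.9167, f(x_1) = 6.798260, coefficient = 2
x_2 = 2.5833, f(x_2) = 13.241202, coefficient = 2
x_3 = 3.2500, f(x_3) = 25.790340, coefficient = 1

I ≈ (0.666667/2) × 69.359606 = 23.119869
Exact value: 22.299997
Error: 0.819872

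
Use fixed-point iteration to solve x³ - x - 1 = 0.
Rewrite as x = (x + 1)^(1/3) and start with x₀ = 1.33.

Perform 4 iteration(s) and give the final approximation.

Equation: x³ - x - 1 = 0
Fixed-point form: x = (x + 1)^(1/3)
x₀ = 1.33

x_1 = g(1.330000) = 1.325721
x_2 = g(1.325721) = 1.324908
x_3 = g(1.324908) = 1.324754
x_4 = g(1.324754) = 1.324725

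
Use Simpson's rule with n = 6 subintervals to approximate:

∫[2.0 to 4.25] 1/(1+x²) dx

f(x) = 1/(1+x²)
a = 2.0, b = 4.25, n = 6
h = (b - a)/n = 0.375000

Simpson's rule: (h/3)[f(x₀) + 4f(x₁) + 2f(x₂) + ... + f(xₙ)]

x_0 = 2.0000, f(x_0) = 0.200000, coefficient = 1
x_1 = 2.3750, f(x_1) = 0.150588, coefficient = 4
x_2 = 2.7500, f(x_2) = 0.116788, coefficient = 2
x_3 = 3.1250, f(x_3) = 0.092888, coefficient = 4
x_4 = 3.5000, f(x_4) = 0.075472, coefficient = 2
x_5 = 3.8750, f(x_5) = 0.062439, coefficient = 4
x_6 = 4.2500, f(x_6) = 0.052459, coefficient = 1

I ≈ (0.375000/3) × 1.860641 = 0.232580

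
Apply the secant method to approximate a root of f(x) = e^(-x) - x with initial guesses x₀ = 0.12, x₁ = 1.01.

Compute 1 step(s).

f(x) = e^(-x) - x
x₀ = 0.12, x₁ = 1.01

Secant formula: x_{n+1} = x_n - f(x_n)(x_n - x_{n-1})/(f(x_n) - f(x_{n-1}))

Iteration 1:
  f(0.120000) = 0.766920
  f(1.010000) = -0.645781
  x_2 = 1.010000 - (-0.645781)×(1.010000 - 0.120000)/(-0.645781 - 0.766920)
       = 0.603159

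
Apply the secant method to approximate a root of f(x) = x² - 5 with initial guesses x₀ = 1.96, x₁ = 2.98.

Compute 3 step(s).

f(x) = x² - 5
x₀ = 1.96, x₁ = 2.98

Secant formula: x_{n+1} = x_n - f(x_n)(x_n - x_{n-1})/(f(x_n) - f(x_{n-1}))

Iteration 1:
  f(1.960000) = -1.158400
  f(2.980000) = 3.880400
  x_2 = 2.980000 - 3.880400×(2.980000 - 1.960000)/(3.880400 - (-1.158400))
       = 2.194494
Iteration 2:
  f(2.980000) = 3.880400
  f(2.194494) = -0.184196
  x_3 = 2.194494 - (-0.184196)×(2.194494 - 2.980000)/(-0.184196 - 3.880400)
       = 2.230091
Iteration 3:
  f(2.194494) = -0.184196
  f(2.230091) = -0.026695
  x_4 = 2.230091 - (-0.026695)×(2.230091 - 2.194494)/(-0.026695 - (-0.184196))
       = 2.236124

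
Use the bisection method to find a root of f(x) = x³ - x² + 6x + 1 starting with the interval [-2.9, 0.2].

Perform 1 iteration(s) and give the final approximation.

f(x) = x³ - x² + 6x + 1
Initial interval: [-2.9, 0.2]

Iteration 1:
  c_1 = (-2.900000 + 0.200000)/2 = -1.350000
  f(c_1) = f(-1.350000) = -11.382875
  f(a) × f(c) ≥ 0, new interval: [-1.350000, 0.200000]

After 1 iteration(s), the approximation is c_1 = -1.350000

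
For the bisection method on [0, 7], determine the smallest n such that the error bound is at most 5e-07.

We need (b-a)/2^n ≤ 5e-07
(7 - 0)/2^n ≤ 5e-07
7/2^n ≤ 5e-07
2^n ≥ 14000000
n ≥ log₂(14000000) = 23.74
n ≥ 24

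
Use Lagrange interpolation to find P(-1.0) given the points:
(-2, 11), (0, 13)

Lagrange interpolation formula:
P(x) = Σ yᵢ × Lᵢ(x)
where Lᵢ(x) = Π_{j≠i} (x - xⱼ)/(xᵢ - xⱼ)

L_0(-1.0) = (-1.0 - 0)/(-2 - 0) = 0.500000
L_1(-1.0) = (-1.0 - (-2))/(0 - (-2)) = 0.500000

P(-1.0) = 11×L_0(-1.0) + 13×L_1(-1.0)
P(-1.0) = 12.000000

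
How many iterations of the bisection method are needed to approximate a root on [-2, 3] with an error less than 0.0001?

We need (b-a)/2^n ≤ 0.0001
(3 - (-2))/2^n ≤ 0.0001
5/2^n ≤ 0.0001
2^n ≥ 50000
n ≥ log₂(50000) = 15.61
n ≥ 16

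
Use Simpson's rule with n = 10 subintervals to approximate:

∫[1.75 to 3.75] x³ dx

f(x) = x³
a = 1.75, b = 3.75, n = 10
h = (b - a)/n = 0.200000

Simpson's rule: (h/3)[f(x₀) + 4f(x₁) + 2f(x₂) + ... + f(xₙ)]

x_0 = 1.7500, f(x_0) = 5.359375, coefficient = 1
x_1 = 1.9500, f(x_1) = 7.414875, coefficient = 4
x_2 = 2.1500, f(x_2) = 9.938375, coefficient = 2
x_3 = 2.3500, f(x_3) = 12.977875, coefficient = 4
x_4 = 2.5500, f(x_4) = 16.581375, coefficient = 2
x_5 = 2.7500, f(x_5) = 20.796875, coefficient = 4
x_6 = 2.9500, f(x_6) = 25.672375, coefficient = 2
x_7 = 3.1500, f(x_7) = 31.255875, coefficient = 4
x_8 = 3.3500, f(x_8) = 37.595375, coefficient = 2
x_9 = 3.5500, f(x_9) = 44.738875, coefficient = 4
x_10 = 3.7500, f(x_10) = 52.734375, coefficient = 1

I ≈ (0.200000/3) × 706.406250 = 47.093750
Exact value: 47.093750
Error: 0.000000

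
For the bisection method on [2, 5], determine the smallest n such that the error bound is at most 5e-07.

We need (b-a)/2^n ≤ 5e-07
(5 - 2)/2^n ≤ 5e-07
3/2^n ≤ 5e-07
2^n ≥ 6000000
n ≥ log₂(6000000) = 22.52
n ≥ 23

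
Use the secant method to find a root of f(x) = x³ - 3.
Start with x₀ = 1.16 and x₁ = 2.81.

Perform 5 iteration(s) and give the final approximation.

f(x) = x³ - 3
x₀ = 1.16, x₁ = 2.81

Secant formula: x_{n+1} = x_n - f(x_n)(x_n - x_{n-1})/(f(x_n) - f(x_{n-1}))

Iteration 1:
  f(1.160000) = -1.439104
  f(2.810000) = 19.188041
  x_2 = 2.810000 - 19.188041×(2.810000 - 1.160000)/(19.188041 - (-1.439104))
       = 1.275116
Iteration 2:
  f(2.810000) = 19.188041
  f(1.275116) = -0.926761
  x_3 = 1.275116 - (-0.926761)×(1.275116 - 2.810000)/(-0.926761 - 19.188041)
       = 1.345834
Iteration 3:
  f(1.275116) = -0.926761
  f(1.345834) = -0.562333
  x_4 = 1.345834 - (-0.562333)×(1.345834 - 1.275116)/(-0.562333 - (-0.926761))
       = 1.454955
Iteration 4:
  f(1.345834) = -0.562333
  f(1.454955) = 0.079987
  x_5 = 1.454955 - 0.079987×(1.454955 - 1.345834)/(0.079987 - (-0.562333))
       = 1.441367
Iteration 5:
  f(1.454955) = 0.079987
  f(1.441367) = -0.005507
  x_6 = 1.441367 - (-0.005507)×(1.441367 - 1.454955)/(-0.005507 - 0.079987)
       = 1.442242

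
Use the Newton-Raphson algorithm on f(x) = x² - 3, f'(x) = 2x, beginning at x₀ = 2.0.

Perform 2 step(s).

f(x) = x² - 3
f'(x) = 2x
x₀ = 2.0

Newton-Raphson formula: x_{n+1} = x_n - f(x_n)/f'(x_n)

Iteration 1:
  f(2.000000) = 1.000000
  f'(2.000000) = 4.000000
  x_1 = 2.000000 - 1.000000/4.000000 = 1.750000
Iteration 2:
  f(1.750000) = 0.062500
  f'(1.750000) = 3.500000
  x_2 = 1.750000 - 0.062500/3.500000 = 1.732143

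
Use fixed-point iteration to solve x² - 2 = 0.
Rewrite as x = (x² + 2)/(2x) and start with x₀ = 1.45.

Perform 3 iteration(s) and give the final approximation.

Equation: x² - 2 = 0
Fixed-point form: x = (x² + 2)/(2x)
x₀ = 1.45

x_1 = g(1.450000) = 1.414655
x_2 = g(1.414655) = 1.414214
x_3 = g(1.414214) = 1.414214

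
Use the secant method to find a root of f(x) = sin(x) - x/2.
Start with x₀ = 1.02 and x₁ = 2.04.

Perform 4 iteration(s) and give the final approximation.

f(x) = sin(x) - x/2
x₀ = 1.02, x₁ = 2.04

Secant formula: x_{n+1} = x_n - f(x_n)(x_n - x_{n-1})/(f(x_n) - f(x_{n-1}))

Iteration 1:
  f(1.020000) = 0.342108
  f(2.040000) = -0.128071
  x_2 = 2.040000 - (-0.128071)×(2.040000 - 1.020000)/(-0.128071 - 0.342108)
       = 1.762164
Iteration 2:
  f(2.040000) = -0.128071
  f(1.762164) = 0.100663
  x_3 = 1.762164 - 0.100663×(1.762164 - 2.040000)/(0.100663 - (-0.128071))
       = 1.884436
Iteration 3:
  f(1.762164) = 0.100663
  f(1.884436) = 0.008999
  x_4 = 1.884436 - 0.008999×(1.884436 - 1.762164)/(0.008999 - 0.100663)
       = 1.896440
Iteration 4:
  f(1.884436) = 0.008999
  f(1.896440) = -0.000775
  x_5 = 1.896440 - (-0.000775)×(1.896440 - 1.884436)/(-0.000775 - 0.008999)
       = 1.895488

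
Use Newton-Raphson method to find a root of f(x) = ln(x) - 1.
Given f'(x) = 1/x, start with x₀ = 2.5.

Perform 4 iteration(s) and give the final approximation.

f(x) = ln(x) - 1
f'(x) = 1/x
x₀ = 2.5

Newton-Raphson formula: x_{n+1} = x_n - f(x_n)/f'(x_n)

Iteration 1:
  f(2.500000) = -0.083709
  f'(2.500000) = 0.400000
  x_1 = 2.500000 - (-0.083709)/0.400000 = 2.709273
Iteration 2:
  f(2.709273) = -0.003320
  f'(2.709273) = 0.369103
  x_2 = 2.709273 - (-0.003320)/0.369103 = 2.718267
Iteration 3:
  f(2.718267) = -0.000005
  f'(2.718267) = 0.367881
  x_3 = 2.718267 - (-0.000005)/0.367881 = 2.718282
Iteration 4:
  f(2.718282) = 0.000000
  f'(2.718282) = 0.367879
  x_4 = 2.718282 - 0.000000/0.367879 = 2.718282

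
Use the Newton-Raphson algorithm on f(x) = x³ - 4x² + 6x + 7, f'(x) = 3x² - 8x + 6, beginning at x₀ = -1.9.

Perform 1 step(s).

f(x) = x³ - 4x² + 6x + 7
f'(x) = 3x² - 8x + 6
x₀ = -1.9

Newton-Raphson formula: x_{n+1} = x_n - f(x_n)/f'(x_n)

Iteration 1:
  f(-1.900000) = -25.699000
  f'(-1.900000) = 32.030000
  x_1 = -1.900000 - (-25.699000)/32.030000 = -1.097658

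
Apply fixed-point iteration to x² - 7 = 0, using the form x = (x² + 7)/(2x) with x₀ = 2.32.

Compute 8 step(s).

Equation: x² - 7 = 0
Fixed-point form: x = (x² + 7)/(2x)
x₀ = 2.32

x_1 = g(2.320000) = 2.668621
x_2 = g(2.668621) = 2.645849
x_3 = g(2.645849) = 2.645751
x_4 = g(2.645751) = 2.645751
x_5 = g(2.645751) = 2.645751
x_6 = g(2.645751) = 2.645751
x_7 = g(2.645751) = 2.645751
x_8 = g(2.645751) = 2.645751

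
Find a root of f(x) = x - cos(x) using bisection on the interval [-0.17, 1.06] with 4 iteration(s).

f(x) = x - cos(x)
Initial interval: [-0.17, 1.06]

Iteration 1:
  c_1 = (-0.170000 + 1.060000)/2 = 0.445000
  f(c_1) = f(0.445000) = -0.457611
  f(a) × f(c) ≥ 0, new interval: [0.445000, 1.060000]
Iteration 2:
  c_2 = (0.445000 + 1.060000)/2 = 0.752500
  f(c_2) = f(0.752500) = 0.022518
  f(a) × f(c) < 0, new interval: [0.445000, 0.752500]
Iteration 3:
  c_3 = (0.445000 + 0.752500)/2 = 0.598750
  f(c_3) = f(0.598750) = -0.227291
  f(a) × f(c) ≥ 0, new interval: [0.598750, 0.752500]
Iteration 4:
  c_4 = (0.598750 + 0.752500)/2 = 0.675625
  f(c_4) = f(0.675625) = -0.104691
  f(a) × f(c) ≥ 0, new interval: [0.675625, 0.752500]

After 4 iteration(s), the approximation is c_4 = 0.675625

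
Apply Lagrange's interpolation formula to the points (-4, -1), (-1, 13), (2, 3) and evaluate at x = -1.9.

Lagrange interpolation formula:
P(x) = Σ yᵢ × Lᵢ(x)
where Lᵢ(x) = Π_{j≠i} (x - xⱼ)/(xᵢ - xⱼ)

L_0(-1.9) = (-1.9 - (-1))/(-4 - (-1)) × (-1.9 - 2)/(-4 - 2) = 0.195000
L_1(-1.9) = (-1.9 - (-4))/(-1 - (-4)) × (-1.9 - 2)/(-1 - 2) = 0.910000
L_2(-1.9) = (-1.9 - (-4))/(2 - (-4)) × (-1.9 - (-1))/(2 - (-1)) = -0.105000

P(-1.9) = (-1)×L_0(-1.9) + 13×L_1(-1.9) + 3×L_2(-1.9)
P(-1.9) = 11.320000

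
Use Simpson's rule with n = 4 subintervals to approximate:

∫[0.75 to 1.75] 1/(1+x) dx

f(x) = 1/(1+x)
a = 0.75, b = 1.75, n = 4
h = (b - a)/n = 0.250000

Simpson's rule: (h/3)[f(x₀) + 4f(x₁) + 2f(x₂) + ... + f(xₙ)]

x_0 = 0.7500, f(x_0) = 0.571429, coefficient = 1
x_1 = 1.0000, f(x_1) = 0.500000, coefficient = 4
x_2 = 1.2500, f(x_2) = 0.444444, coefficient = 2
x_3 = 1.5000, f(x_3) = 0.400000, coefficient = 4
x_4 = 1.7500, f(x_4) = 0.363636, coefficient = 1

I ≈ (0.250000/3) × 5.423954 = 0.451996
Exact value: 0.451985
Error: 0.000011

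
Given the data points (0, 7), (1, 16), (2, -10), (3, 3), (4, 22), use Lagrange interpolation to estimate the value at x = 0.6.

Lagrange interpolation formula:
P(x) = Σ yᵢ × Lᵢ(x)
where Lᵢ(x) = Π_{j≠i} (x - xⱼ)/(xᵢ - xⱼ)

L_0(0.6) = (0.6 - 1)/(0 - 1) × (0.6 - 2)/(0 - 2) × (0.6 - 3)/(0 - 3) × (0.6 - 4)/(0 - 4) = 0.190400
L_1(0.6) = (0.6 - 0)/(1 - 0) × (0.6 - 2)/(1 - 2) × (0.6 - 3)/(1 - 3) × (0.6 - 4)/(1 - 4) = 1.142400
L_2(0.6) = (0.6 - 0)/(2 - 0) × (0.6 - 1)/(2 - 1) × (0.6 - 3)/(2 - 3) × (0.6 - 4)/(2 - 4) = -0.489600
L_3(0.6) = (0.6 - 0)/(3 - 0) × (0.6 - 1)/(3 - 1) × (0.6 - 2)/(3 - 2) × (0.6 - 4)/(3 - 4) = 0.190400
L_4(0.6) = (0.6 - 0)/(4 - 0) × (0.6 - 1)/(4 - 1) × (0.6 - 2)/(4 - 2) × (0.6 - 3)/(4 - 3) = -0.033600

P(0.6) = 7×L_0(0.6) + 16×L_1(0.6) + (-10)×L_2(0.6) + 3×L_3(0.6) + 22×L_4(0.6)
P(0.6) = 24.339200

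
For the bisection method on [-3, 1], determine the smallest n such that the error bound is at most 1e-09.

We need (b-a)/2^n ≤ 1e-09
(1 - (-3))/2^n ≤ 1e-09
4/2^n ≤ 1e-09
2^n ≥ 4000000000
n ≥ log₂(4000000000) = 31.90
n ≥ 32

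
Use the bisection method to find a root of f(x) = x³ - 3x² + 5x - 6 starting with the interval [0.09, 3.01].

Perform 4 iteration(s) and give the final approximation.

f(x) = x³ - 3x² + 5x - 6
Initial interval: [0.09, 3.01]

Iteration 1:
  c_1 = (0.090000 + 3.010000)/2 = 1.550000
  f(c_1) = f(1.550000) = -1.733625
  f(a) × f(c) ≥ 0, new interval: [1.550000, 3.010000]
Iteration 2:
  c_2 = (1.550000 + 3.010000)/2 = 2.280000
  f(c_2) = f(2.280000) = 1.657152
  f(a) × f(c) < 0, new interval: [1.550000, 2.280000]
Iteration 3:
  c_3 = (1.550000 + 2.280000)/2 = 1.915000
  f(c_3) = f(1.915000) = -0.403939
  f(a) × f(c) ≥ 0, new interval: [1.915000, 2.280000]
Iteration 4:
  c_4 = (1.915000 + 2.280000)/2 = 2.097500
  f(c_4) = f(2.097500) = 0.516946
  f(a) × f(c) < 0, new interval: [1.915000, 2.097500]

After 4 iteration(s), the approximation is c_4 = 2.097500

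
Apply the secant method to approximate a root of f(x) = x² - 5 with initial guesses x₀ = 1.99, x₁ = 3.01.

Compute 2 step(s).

f(x) = x² - 5
x₀ = 1.99, x₁ = 3.01

Secant formula: x_{n+1} = x_n - f(x_n)(x_n - x_{n-1})/(f(x_n) - f(x_{n-1}))

Iteration 1:
  f(1.990000) = -1.039900
  f(3.010000) = 4.060100
  x_2 = 3.010000 - 4.060100×(3.010000 - 1.990000)/(4.060100 - (-1.039900))
       = 2.197980
Iteration 2:
  f(3.010000) = 4.060100
  f(2.197980) = -0.168884
  x_3 = 2.197980 - (-0.168884)×(2.197980 - 3.010000)/(-0.168884 - 4.060100)
       = 2.230408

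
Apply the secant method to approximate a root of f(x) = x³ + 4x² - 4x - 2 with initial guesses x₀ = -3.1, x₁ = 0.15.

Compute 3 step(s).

f(x) = x³ + 4x² - 4x - 2
x₀ = -3.1, x₁ = 0.15

Secant formula: x_{n+1} = x_n - f(x_n)(x_n - x_{n-1})/(f(x_n) - f(x_{n-1}))

Iteration 1:
  f(-3.100000) = 19.049000
  f(0.150000) = -2.506625
  x_2 = 0.150000 - (-2.506625)×(0.150000 - (-3.100000))/(-2.506625 - 19.049000)
       = -0.227931
Iteration 2:
  f(0.150000) = -2.506625
  f(-0.227931) = -0.892309
  x_3 = -0.227931 - (-0.892309)×(-0.227931 - 0.150000)/(-0.892309 - (-2.506625))
       = -0.436831
Iteration 3:
  f(-0.227931) = -0.892309
  f(-0.436831) = 0.427253
  x_4 = -0.436831 - 0.427253×(-0.436831 - (-0.227931))/(0.427253 - (-0.892309))
       = -0.369192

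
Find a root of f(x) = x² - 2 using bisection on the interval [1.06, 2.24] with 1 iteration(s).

f(x) = x² - 2
Initial interval: [1.06, 2.24]

Iteration 1:
  c_1 = (1.060000 + 2.240000)/2 = 1.650000
  f(c_1) = f(1.650000) = 0.722500
  f(a) × f(c) < 0, new interval: [1.060000, 1.650000]

After 1 iteration(s), the approximation is c_1 = 1.650000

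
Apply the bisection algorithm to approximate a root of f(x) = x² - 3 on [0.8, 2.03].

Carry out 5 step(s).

f(x) = x² - 3
Initial interval: [0.8, 2.03]

Iteration 1:
  c_1 = (0.800000 + 2.030000)/2 = 1.415000
  f(c_1) = f(1.415000) = -0.997775
  f(a) × f(c) ≥ 0, new interval: [1.415000, 2.030000]
Iteration 2:
  c_2 = (1.415000 + 2.030000)/2 = 1.722500
  f(c_2) = f(1.722500) = -0.032994
  f(a) × f(c) ≥ 0, new interval: [1.722500, 2.030000]
Iteration 3:
  c_3 = (1.722500 + 2.030000)/2 = 1.876250
  f(c_3) = f(1.876250) = 0.520314
  f(a) × f(c) < 0, new interval: [1.722500, 1.876250]
Iteration 4:
  c_4 = (1.722500 + 1.876250)/2 = 1.799375
  f(c_4) = f(1.799375) = 0.237750
  f(a) × f(c) < 0, new interval: [1.722500, 1.799375]
Iteration 5:
  c_5 = (1.722500 + 1.799375)/2 = 1.760937
  f(c_5) = f(1.760937) = 0.100901
  f(a) × f(c) < 0, new interval: [1.722500, 1.760937]

After 5 iteration(s), the approximation is c_5 = 1.760937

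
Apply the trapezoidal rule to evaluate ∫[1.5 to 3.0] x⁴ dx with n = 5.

f(x) = x⁴
a = 1.5, b = 3.0, n = 5
h = (b - a)/n = 0.300000

Trapezoidal rule: (h/2)[f(x₀) + 2f(x₁) + 2f(x₂) + ... + f(xₙ)]

x_0 = 1.5000, f(x_0) = 5.062500, coefficient = 1
x_1 = 1.8000, f(x_1) = 10.497600, coefficient = 2
x_2 = 2.1000, f(x_2) = 19.448100, coefficient = 2
x_3 = 2.4000, f(x_3) = 33.177600, coefficient = 2
x_4 = 2.7000, f(x_4) = 53.144100, coefficient = 2
x_5 = 3.0000, f(x_5) = 81.000000, coefficient = 1

I ≈ (0.300000/2) × 318.597300 = 47.789595
Exact value: 47.081250
Error: 0.708345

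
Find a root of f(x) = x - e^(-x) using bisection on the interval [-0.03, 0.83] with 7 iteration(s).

f(x) = x - e^(-x)
Initial interval: [-0.03, 0.83]

Iteration 1:
  c_1 = (-0.030000 + 0.830000)/2 = 0.400000
  f(c_1) = f(0.400000) = -0.270320
  f(a) × f(c) ≥ 0, new interval: [0.400000, 0.830000]
Iteration 2:
  c_2 = (0.400000 + 0.830000)/2 = 0.615000
  f(c_2) = f(0.615000) = 0.074359
  f(a) × f(c) < 0, new interval: [0.400000, 0.615000]
Iteration 3:
  c_3 = (0.400000 + 0.615000)/2 = 0.507500
  f(c_3) = f(0.507500) = -0.094499
  f(a) × f(c) ≥ 0, new interval: [0.507500, 0.615000]
Iteration 4:
  c_4 = (0.507500 + 0.615000)/2 = 0.561250
  f(c_4) = f(0.561250) = -0.009245
  f(a) × f(c) ≥ 0, new interval: [0.561250, 0.615000]
Iteration 5:
  c_5 = (0.561250 + 0.615000)/2 = 0.588125
  f(c_5) = f(0.588125) = 0.032757
  f(a) × f(c) < 0, new interval: [0.561250, 0.588125]
Iteration 6:
  c_6 = (0.561250 + 0.588125)/2 = 0.574688
  f(c_6) = f(0.574688) = 0.011807
  f(a) × f(c) < 0, new interval: [0.561250, 0.574688]
Iteration 7:
  c_7 = (0.561250 + 0.574688)/2 = 0.567969
  f(c_7) = f(0.567969) = 0.001293
  f(a) × f(c) < 0, new interval: [0.561250, 0.567969]

After 7 iteration(s), the approximation is c_7 = 0.567969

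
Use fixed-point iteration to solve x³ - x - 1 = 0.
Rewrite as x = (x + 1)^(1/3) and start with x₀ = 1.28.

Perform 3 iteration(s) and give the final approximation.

Equation: x³ - x - 1 = 0
Fixed-point form: x = (x + 1)^(1/3)
x₀ = 1.28

x_1 = g(1.280000) = 1.316169
x_2 = g(1.316169) = 1.323092
x_3 = g(1.323092) = 1.324409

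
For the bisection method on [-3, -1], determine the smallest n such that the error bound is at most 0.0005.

We need (b-a)/2^n ≤ 0.0005
(-1 - (-3))/2^n ≤ 0.0005
2/2^n ≤ 0.0005
2^n ≥ 4000
n ≥ log₂(4000) = 11.97
n ≥ 12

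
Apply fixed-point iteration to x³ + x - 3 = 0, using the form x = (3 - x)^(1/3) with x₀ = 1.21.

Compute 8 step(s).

Equation: x³ + x - 3 = 0
Fixed-point form: x = (3 - x)^(1/3)
x₀ = 1.21

x_1 = g(1.210000) = 1.214184
x_2 = g(1.214184) = 1.213237
x_3 = g(1.213237) = 1.213451
x_4 = g(1.213451) = 1.213403
x_5 = g(1.213403) = 1.213414
x_6 = g(1.213414) = 1.213411
x_7 = g(1.213411) = 1.213412
x_8 = g(1.213412) = 1.213412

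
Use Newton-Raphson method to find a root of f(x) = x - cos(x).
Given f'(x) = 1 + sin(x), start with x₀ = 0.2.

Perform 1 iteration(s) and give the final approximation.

f(x) = x - cos(x)
f'(x) = 1 + sin(x)
x₀ = 0.2

Newton-Raphson formula: x_{n+1} = x_n - f(x_n)/f'(x_n)

Iteration 1:
  f(0.200000) = -0.780067
  f'(0.200000) = 1.198669
  x_1 = 0.200000 - (-0.780067)/1.198669 = 0.850777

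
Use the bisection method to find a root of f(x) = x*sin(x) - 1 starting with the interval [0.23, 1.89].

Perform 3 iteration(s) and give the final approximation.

f(x) = x*sin(x) - 1
Initial interval: [0.23, 1.89]

Iteration 1:
  c_1 = (0.230000 + 1.890000)/2 = 1.060000
  f(c_1) = f(1.060000) = -0.075303
  f(a) × f(c) ≥ 0, new interval: [1.060000, 1.890000]
Iteration 2:
  c_2 = (1.060000 + 1.890000)/2 = 1.475000
  f(c_2) = f(1.475000) = 0.468237
  f(a) × f(c) < 0, new interval: [1.060000, 1.475000]
Iteration 3:
  c_3 = (1.060000 + 1.475000)/2 = 1.267500
  f(c_3) = f(1.267500) = 0.209648
  f(a) × f(c) < 0, new interval: [1.060000, 1.267500]

After 3 iteration(s), the approximation is c_3 = 1.267500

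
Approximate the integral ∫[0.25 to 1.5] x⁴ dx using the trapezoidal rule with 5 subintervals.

f(x) = x⁴
a = 0.25, b = 1.5, n = 5
h = (b - a)/n = 0.250000

Trapezoidal rule: (h/2)[f(x₀) + 2f(x₁) + 2f(x₂) + ... + f(xₙ)]

x_0 = 0.2500, f(x_0) = 0.003906, coefficient = 1
x_1 = 0.5000, f(x_1) = 0.062500, coefficient = 2
x_2 = 0.7500, f(x_2) = 0.316406, coefficient = 2
x_3 = 1.0000, f(x_3) = 1.000000, coefficient = 2
x_4 = 1.2500, f(x_4) = 2.441406, coefficient = 2
x_5 = 1.5000, f(x_5) = 5.062500, coefficient = 1

I ≈ (0.250000/2) × 12.707031 = 1.588379
Exact value: 1.518555
Error: 0.069824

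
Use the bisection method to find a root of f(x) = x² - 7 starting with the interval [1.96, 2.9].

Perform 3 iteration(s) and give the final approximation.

f(x) = x² - 7
Initial interval: [1.96, 2.9]

Iteration 1:
  c_1 = (1.960000 + 2.900000)/2 = 2.430000
  f(c_1) = f(2.430000) = -1.095100
  f(a) × f(c) ≥ 0, new interval: [2.430000, 2.900000]
Iteration 2:
  c_2 = (2.430000 + 2.900000)/2 = 2.665000
  f(c_2) = f(2.665000) = 0.102225
  f(a) × f(c) < 0, new interval: [2.430000, 2.665000]
Iteration 3:
  c_3 = (2.430000 + 2.665000)/2 = 2.547500
  f(c_3) = f(2.547500) = -0.510244
  f(a) × f(c) ≥ 0, new interval: [2.547500, 2.665000]

After 3 iteration(s), the approximation is c_3 = 2.547500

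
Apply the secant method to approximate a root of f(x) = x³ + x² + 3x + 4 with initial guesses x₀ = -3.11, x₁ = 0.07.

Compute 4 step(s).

f(x) = x³ + x² + 3x + 4
x₀ = -3.11, x₁ = 0.07

Secant formula: x_{n+1} = x_n - f(x_n)(x_n - x_{n-1})/(f(x_n) - f(x_{n-1}))

Iteration 1:
  f(-3.110000) = -25.738131
  f(0.070000) = 4.215243
  x_2 = 0.070000 - 4.215243×(0.070000 - (-3.110000))/(4.215243 - (-25.738131))
       = -0.377511
Iteration 2:
  f(0.070000) = 4.215243
  f(-0.377511) = 2.956180
  x_3 = -0.377511 - 2.956180×(-0.377511 - 0.070000)/(2.956180 - 4.215243)
       = -1.428232
Iteration 3:
  f(-0.377511) = 2.956180
  f(-1.428232) = -1.158225
  x_4 = -1.428232 - (-1.158225)×(-1.428232 - (-0.377511))/(-1.158225 - 2.956180)
       = -1.132449
Iteration 4:
  f(-1.428232) = -1.158225
  f(-1.132449) = 0.432794
  x_5 = -1.132449 - 0.432794×(-1.132449 - (-1.428232))/(0.432794 - (-1.158225))
       = -1.212909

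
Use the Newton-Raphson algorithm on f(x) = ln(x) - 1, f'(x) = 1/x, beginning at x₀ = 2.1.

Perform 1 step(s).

f(x) = ln(x) - 1
f'(x) = 1/x
x₀ = 2.1

Newton-Raphson formula: x_{n+1} = x_n - f(x_n)/f'(x_n)

Iteration 1:
  f(2.100000) = -0.258063
  f'(2.100000) = 0.476190
  x_1 = 2.100000 - (-0.258063)/0.476190 = 2.641932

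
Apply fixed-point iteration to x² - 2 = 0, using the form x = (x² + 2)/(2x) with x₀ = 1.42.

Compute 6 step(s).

Equation: x² - 2 = 0
Fixed-point form: x = (x² + 2)/(2x)
x₀ = 1.42

x_1 = g(1.420000) = 1.414225
x_2 = g(1.414225) = 1.414214
x_3 = g(1.414214) = 1.414214
x_4 = g(1.414214) = 1.414214
x_5 = g(1.414214) = 1.414214
x_6 = g(1.414214) = 1.414214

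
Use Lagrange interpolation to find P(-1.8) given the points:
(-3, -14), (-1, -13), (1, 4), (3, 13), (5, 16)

Lagrange interpolation formula:
P(x) = Σ yᵢ × Lᵢ(x)
where Lᵢ(x) = Π_{j≠i} (x - xⱼ)/(xᵢ - xⱼ)

L_0(-1.8) = (-1.8 - (-1))/(-3 - (-1)) × (-1.8 - 1)/(-3 - 1) × (-1.8 - 3)/(-3 - 3) × (-1.8 - 5)/(-3 - 5) = 0.190400
L_1(-1.8) = (-1.8 - (-3))/(-1 - (-3)) × (-1.8 - 1)/(-1 - 1) × (-1.8 - 3)/(-1 - 3) × (-1.8 - 5)/(-1 - 5) = 1.142400
L_2(-1.8) = (-1.8 - (-3))/(1 - (-3)) × (-1.8 - (-1))/(1 - (-1)) × (-1.8 - 3)/(1 - 3) × (-1.8 - 5)/(1 - 5) = -0.489600
L_3(-1.8) = (-1.8 - (-3))/(3 - (-3)) × (-1.8 - (-1))/(3 - (-1)) × (-1.8 - 1)/(3 - 1) × (-1.8 - 5)/(3 - 5) = 0.190400
L_4(-1.8) = (-1.8 - (-3))/(5 - (-3)) × (-1.8 - (-1))/(5 - (-1)) × (-1.8 - 1)/(5 - 1) × (-1.8 - 3)/(5 - 3) = -0.033600

P(-1.8) = (-14)×L_0(-1.8) + (-13)×L_1(-1.8) + 4×L_2(-1.8) + 13×L_3(-1.8) + 16×L_4(-1.8)
P(-1.8) = -17.537600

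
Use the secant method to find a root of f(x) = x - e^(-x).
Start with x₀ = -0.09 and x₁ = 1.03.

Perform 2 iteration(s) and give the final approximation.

f(x) = x - e^(-x)
x₀ = -0.09, x₁ = 1.03

Secant formula: x_{n+1} = x_n - f(x_n)(x_n - x_{n-1})/(f(x_n) - f(x_{n-1}))

Iteration 1:
  f(-0.090000) = -1.184174
  f(1.030000) = 0.672993
  x_2 = 1.030000 - 0.672993×(1.030000 - (-0.090000))/(0.672993 - (-1.184174))
       = 0.624139
Iteration 2:
  f(1.030000) = 0.672993
  f(0.624139) = 0.088416
  x_3 = 0.624139 - 0.088416×(0.624139 - 1.030000)/(0.088416 - 0.672993)
       = 0.562753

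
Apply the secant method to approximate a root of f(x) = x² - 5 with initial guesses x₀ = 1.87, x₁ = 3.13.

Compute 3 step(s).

f(x) = x² - 5
x₀ = 1.87, x₁ = 3.13

Secant formula: x_{n+1} = x_n - f(x_n)(x_n - x_{n-1})/(f(x_n) - f(x_{n-1}))

Iteration 1:
  f(1.870000) = -1.503100
  f(3.130000) = 4.796900
  x_2 = 3.130000 - 4.796900×(3.130000 - 1.870000)/(4.796900 - (-1.503100))
       = 2.170620
Iteration 2:
  f(3.130000) = 4.796900
  f(2.170620) = -0.288409
  x_3 = 2.170620 - (-0.288409)×(2.170620 - 3.130000)/(-0.288409 - 4.796900)
       = 2.225030
Iteration 3:
  f(2.170620) = -0.288409
  f(2.225030) = -0.049240
  x_4 = 2.225030 - (-0.049240)×(2.225030 - 2.170620)/(-0.049240 - (-0.288409))
       = 2.236232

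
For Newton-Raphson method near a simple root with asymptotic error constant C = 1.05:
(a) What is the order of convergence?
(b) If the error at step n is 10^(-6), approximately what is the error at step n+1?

(a) Newton-Raphson has quadratic (order 2) convergence near simple roots.
    This means |e_{n+1}| ≈ C|e_n|².

(b) With |e_n| = 10^(-6) and C = 1.05:
    |e_{n+1}| ≈ 1.05 × (10^(-6))² = 1.05 × 10^(-12)

(a) 2 (quadratic); (b) |e_{n+1}| ≈ 1.050e-12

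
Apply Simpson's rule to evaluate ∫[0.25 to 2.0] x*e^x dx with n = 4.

f(x) = x*e^x
a = 0.25, b = 2.0, n = 4
h = (b - a)/n = 0.437500

Simpson's rule: (h/3)[f(x₀) + 4f(x₁) + 2f(x₂) + ... + f(xₙ)]

x_0 = 0.2500, f(x_0) = 0.321006, coefficient = 1
x_1 = 0.6875, f(x_1) = 1.367257, coefficient = 4
x_2 = 1.1250, f(x_2) = 3.465244, coefficient = 2
x_3 = 1.5625, f(x_3) = 7.454271, coefficient = 4
x_4 = 2.0000, f(x_4) = 14.778112, coefficient = 1

I ≈ (0.437500/3) × 57.315717 = 8.358542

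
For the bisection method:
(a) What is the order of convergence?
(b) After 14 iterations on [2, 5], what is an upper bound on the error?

(a) Bisection has linear (order 1) convergence; the error is halved each step.

(b) Error bound = (b-a)/2^n = (5 - 2)/2^{14}
    = 3/2^{14}

(a) 1 (linear); (b) error ≤ 1.83e-04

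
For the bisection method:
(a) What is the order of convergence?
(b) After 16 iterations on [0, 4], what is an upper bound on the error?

(a) Bisection has linear (order 1) convergence; the error is halved each step.

(b) Error bound = (b-a)/2^n = (4 - 0)/2^{16}
    = 4/2^{16}

(a) 1 (linear); (b) error ≤ 6.10e-05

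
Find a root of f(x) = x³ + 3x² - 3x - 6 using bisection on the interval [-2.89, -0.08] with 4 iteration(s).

f(x) = x³ + 3x² - 3x - 6
Initial interval: [-2.89, -0.08]

Iteration 1:
  c_1 = (-2.890000 + (-0.080000))/2 = -1.485000
  f(c_1) = f(-1.485000) = 1.795916
  f(a) × f(c) ≥ 0, new interval: [-1.485000, -0.080000]
Iteration 2:
  c_2 = (-1.485000 + (-0.080000))/2 = -0.782500
  f(c_2) = f(-0.782500) = -2.294711
  f(a) × f(c) < 0, new interval: [-1.485000, -0.782500]
Iteration 3:
  c_3 = (-1.485000 + (-0.782500))/2 = -1.133750
  f(c_3) = f(-1.133750) = -0.199893
  f(a) × f(c) < 0, new interval: [-1.485000, -1.133750]
Iteration 4:
  c_4 = (-1.485000 + (-1.133750))/2 = -1.309375
  f(c_4) = f(-1.309375) = 0.826639
  f(a) × f(c) ≥ 0, new interval: [-1.309375, -1.133750]

After 4 iteration(s), the approximation is c_4 = -1.309375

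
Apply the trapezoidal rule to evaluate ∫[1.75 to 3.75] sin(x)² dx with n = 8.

f(x) = sin(x)²
a = 1.75, b = 3.75, n = 8
h = (b - a)/n = 0.250000

Trapezoidal rule: (h/2)[f(x₀) + 2f(x₁) + 2f(x₂) + ... + f(xₙ)]

x_0 = 1.7500, f(x_0) = 0.968228, coefficient = 1
x_1 = 2.0000, f(x_1) = 0.826822, coefficient = 2
x_2 = 2.2500, f(x_2) = 0.605398, coefficient = 2
x_3 = 2.5000, f(x_3) = 0.358169, coefficient = 2
x_4 = 2.7500, f(x_4) = 0.145665, coefficient = 2
x_5 = 3.0000, f(x_5) = 0.019915, coefficient = 2
x_6 = 3.2500, f(x_6) = 0.011706, coefficient = 2
x_7 = 3.5000, f(x_7) = 0.123049, coefficient = 2
x_8 = 3.7500, f(x_8) = 0.326682, coefficient = 1

I ≈ (0.250000/2) × 5.476358 = 0.684545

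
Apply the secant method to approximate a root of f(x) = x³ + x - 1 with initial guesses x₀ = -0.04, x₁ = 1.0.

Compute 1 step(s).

f(x) = x³ + x - 1
x₀ = -0.04, x₁ = 1.0

Secant formula: x_{n+1} = x_n - f(x_n)(x_n - x_{n-1})/(f(x_n) - f(x_{n-1}))

Iteration 1:
  f(-0.040000) = -1.040064
  f(1.000000) = 1.000000
  x_2 = 1.000000 - 1.000000×(1.000000 - (-0.040000))/(1.000000 - (-1.040064))
       = 0.490212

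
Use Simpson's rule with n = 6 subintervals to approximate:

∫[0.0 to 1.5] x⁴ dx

f(x) = x⁴
a = 0.0, b = 1.5, n = 6
h = (b - a)/n = 0.250000

Simpson's rule: (h/3)[f(x₀) + 4f(x₁) + 2f(x₂) + ... + f(xₙ)]

x_0 = 0.0000, f(x_0) = 0.000000, coefficient = 1
x_1 = 0.2500, f(x_1) = 0.003906, coefficient = 4
x_2 = 0.5000, f(x_2) = 0.062500, coefficient = 2
x_3 = 0.7500, f(x_3) = 0.316406, coefficient = 4
x_4 = 1.0000, f(x_4) = 1.000000, coefficient = 2
x_5 = 1.2500, f(x_5) = 2.441406, coefficient = 4
x_6 = 1.5000, f(x_6) = 5.062500, coefficient = 1

I ≈ (0.250000/3) × 18.234375 = 1.519531
Exact value: 1.518750
Error: 0.000781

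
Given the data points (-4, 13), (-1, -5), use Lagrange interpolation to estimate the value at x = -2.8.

Lagrange interpolation formula:
P(x) = Σ yᵢ × Lᵢ(x)
where Lᵢ(x) = Π_{j≠i} (x - xⱼ)/(xᵢ - xⱼ)

L_0(-2.8) = (-2.8 - (-1))/(-4 - (-1)) = 0.600000
L_1(-2.8) = (-2.8 - (-4))/(-1 - (-4)) = 0.400000

P(-2.8) = 13×L_0(-2.8) + (-5)×L_1(-2.8)
P(-2.8) = 5.800000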